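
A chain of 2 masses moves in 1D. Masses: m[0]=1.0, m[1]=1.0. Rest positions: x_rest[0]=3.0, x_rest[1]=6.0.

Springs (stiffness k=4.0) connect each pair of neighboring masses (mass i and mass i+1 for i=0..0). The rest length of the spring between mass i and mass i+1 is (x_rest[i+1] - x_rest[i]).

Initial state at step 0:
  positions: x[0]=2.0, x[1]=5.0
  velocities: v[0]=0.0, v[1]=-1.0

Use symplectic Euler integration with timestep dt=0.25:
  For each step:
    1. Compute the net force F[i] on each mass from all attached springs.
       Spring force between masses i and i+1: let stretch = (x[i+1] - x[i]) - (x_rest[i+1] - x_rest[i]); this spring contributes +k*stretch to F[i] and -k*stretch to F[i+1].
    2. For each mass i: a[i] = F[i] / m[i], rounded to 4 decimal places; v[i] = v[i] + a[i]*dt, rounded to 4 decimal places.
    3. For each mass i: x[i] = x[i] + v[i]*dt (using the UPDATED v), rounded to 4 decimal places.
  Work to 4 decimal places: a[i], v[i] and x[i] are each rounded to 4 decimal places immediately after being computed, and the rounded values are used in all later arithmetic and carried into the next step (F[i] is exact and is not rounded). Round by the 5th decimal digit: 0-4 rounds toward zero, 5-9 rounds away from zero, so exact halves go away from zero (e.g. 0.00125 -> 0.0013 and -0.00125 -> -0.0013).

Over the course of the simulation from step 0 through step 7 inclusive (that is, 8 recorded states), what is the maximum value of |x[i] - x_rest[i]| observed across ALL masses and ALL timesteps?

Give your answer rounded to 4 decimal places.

Step 0: x=[2.0000 5.0000] v=[0.0000 -1.0000]
Step 1: x=[2.0000 4.7500] v=[0.0000 -1.0000]
Step 2: x=[1.9375 4.5625] v=[-0.2500 -0.7500]
Step 3: x=[1.7813 4.4688] v=[-0.6250 -0.3750]
Step 4: x=[1.5469 4.4532] v=[-0.9375 -0.0625]
Step 5: x=[1.2891 4.4610] v=[-1.0312 0.0312]
Step 6: x=[1.0743 4.4258] v=[-0.8593 -0.1407]
Step 7: x=[0.9474 4.3028] v=[-0.5078 -0.4922]
Max displacement = 2.0526

Answer: 2.0526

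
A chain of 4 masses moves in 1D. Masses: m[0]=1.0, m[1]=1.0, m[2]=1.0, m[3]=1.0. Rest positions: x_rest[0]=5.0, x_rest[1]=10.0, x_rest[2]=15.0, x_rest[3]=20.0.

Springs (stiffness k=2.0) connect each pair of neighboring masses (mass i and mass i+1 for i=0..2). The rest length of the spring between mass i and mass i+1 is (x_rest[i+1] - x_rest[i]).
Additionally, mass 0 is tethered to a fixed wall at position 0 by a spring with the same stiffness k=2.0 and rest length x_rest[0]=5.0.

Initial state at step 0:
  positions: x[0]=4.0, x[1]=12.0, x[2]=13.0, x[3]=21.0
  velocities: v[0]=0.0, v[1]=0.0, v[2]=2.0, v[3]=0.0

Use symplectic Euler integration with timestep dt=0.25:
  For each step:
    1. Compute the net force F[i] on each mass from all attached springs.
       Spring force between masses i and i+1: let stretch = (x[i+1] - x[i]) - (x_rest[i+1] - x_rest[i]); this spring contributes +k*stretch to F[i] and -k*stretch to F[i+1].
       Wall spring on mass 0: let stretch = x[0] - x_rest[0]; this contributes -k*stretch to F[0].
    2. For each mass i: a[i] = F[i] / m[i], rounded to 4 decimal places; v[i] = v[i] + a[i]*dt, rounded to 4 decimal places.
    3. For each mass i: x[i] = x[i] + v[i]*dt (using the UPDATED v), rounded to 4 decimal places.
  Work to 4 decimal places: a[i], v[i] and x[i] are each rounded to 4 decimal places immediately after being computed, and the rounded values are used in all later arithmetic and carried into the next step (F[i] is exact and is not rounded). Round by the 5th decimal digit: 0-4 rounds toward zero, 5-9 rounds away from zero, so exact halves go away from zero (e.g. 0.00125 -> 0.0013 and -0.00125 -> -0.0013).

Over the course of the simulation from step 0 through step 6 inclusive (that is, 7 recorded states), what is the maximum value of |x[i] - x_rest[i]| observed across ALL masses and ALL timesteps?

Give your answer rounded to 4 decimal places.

Step 0: x=[4.0000 12.0000 13.0000 21.0000] v=[0.0000 0.0000 2.0000 0.0000]
Step 1: x=[4.5000 11.1250 14.3750 20.6250] v=[2.0000 -3.5000 5.5000 -1.5000]
Step 2: x=[5.2656 9.8281 16.1250 20.0938] v=[3.0625 -5.1875 7.0000 -2.1250]
Step 3: x=[5.9434 8.7480 17.5840 19.6915] v=[2.7110 -4.3203 5.8360 -1.6094]
Step 4: x=[6.2288 8.4219 18.2020 19.6507] v=[1.1416 -1.3046 2.4718 -0.1632]
Step 5: x=[6.0097 9.0441 17.7785 20.0538] v=[-0.8763 2.4889 -1.6939 1.6125]
Step 6: x=[5.4187 10.3788 16.5476 20.7975] v=[-2.3640 5.3389 -4.9235 2.9749]
Max displacement = 3.2020

Answer: 3.2020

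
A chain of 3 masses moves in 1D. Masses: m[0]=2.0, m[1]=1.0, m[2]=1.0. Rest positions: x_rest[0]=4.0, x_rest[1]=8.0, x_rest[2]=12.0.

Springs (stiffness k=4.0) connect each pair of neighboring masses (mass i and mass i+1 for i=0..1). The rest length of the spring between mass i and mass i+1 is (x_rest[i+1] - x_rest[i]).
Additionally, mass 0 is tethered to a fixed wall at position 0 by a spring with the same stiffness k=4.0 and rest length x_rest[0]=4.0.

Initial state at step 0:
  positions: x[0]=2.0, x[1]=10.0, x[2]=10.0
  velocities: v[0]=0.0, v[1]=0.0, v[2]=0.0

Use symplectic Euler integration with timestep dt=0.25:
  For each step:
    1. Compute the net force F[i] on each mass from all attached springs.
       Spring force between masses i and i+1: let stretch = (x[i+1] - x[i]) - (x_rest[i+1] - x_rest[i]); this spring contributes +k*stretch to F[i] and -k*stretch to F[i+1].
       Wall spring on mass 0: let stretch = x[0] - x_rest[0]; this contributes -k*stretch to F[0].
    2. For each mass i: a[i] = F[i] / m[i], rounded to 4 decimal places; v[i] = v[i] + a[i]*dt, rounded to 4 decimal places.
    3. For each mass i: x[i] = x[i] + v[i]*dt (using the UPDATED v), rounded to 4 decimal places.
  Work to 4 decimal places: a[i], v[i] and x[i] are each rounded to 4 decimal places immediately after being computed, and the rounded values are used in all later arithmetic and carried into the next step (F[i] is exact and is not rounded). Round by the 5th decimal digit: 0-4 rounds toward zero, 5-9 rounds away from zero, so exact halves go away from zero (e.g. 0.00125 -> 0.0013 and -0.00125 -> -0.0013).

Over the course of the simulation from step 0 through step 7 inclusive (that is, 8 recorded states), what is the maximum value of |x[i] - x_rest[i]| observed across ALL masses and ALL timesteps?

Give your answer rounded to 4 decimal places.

Step 0: x=[2.0000 10.0000 10.0000] v=[0.0000 0.0000 0.0000]
Step 1: x=[2.7500 8.0000 11.0000] v=[3.0000 -8.0000 4.0000]
Step 2: x=[3.8125 5.4375 12.2500] v=[4.2500 -10.2500 5.0000]
Step 3: x=[4.6016 4.1719 12.7969] v=[3.1563 -5.0625 2.1875]
Step 4: x=[4.7618 5.1700 12.1875] v=[0.6407 3.9922 -2.4375]
Step 5: x=[4.3778 7.8204 10.8238] v=[-1.5361 10.6015 -5.4550]
Step 6: x=[3.8769 10.3610 9.7092] v=[-2.0037 10.1623 -4.4584]
Step 7: x=[3.7019 11.1176 9.7576] v=[-0.7001 3.0264 0.1934]
Max displacement = 3.8281

Answer: 3.8281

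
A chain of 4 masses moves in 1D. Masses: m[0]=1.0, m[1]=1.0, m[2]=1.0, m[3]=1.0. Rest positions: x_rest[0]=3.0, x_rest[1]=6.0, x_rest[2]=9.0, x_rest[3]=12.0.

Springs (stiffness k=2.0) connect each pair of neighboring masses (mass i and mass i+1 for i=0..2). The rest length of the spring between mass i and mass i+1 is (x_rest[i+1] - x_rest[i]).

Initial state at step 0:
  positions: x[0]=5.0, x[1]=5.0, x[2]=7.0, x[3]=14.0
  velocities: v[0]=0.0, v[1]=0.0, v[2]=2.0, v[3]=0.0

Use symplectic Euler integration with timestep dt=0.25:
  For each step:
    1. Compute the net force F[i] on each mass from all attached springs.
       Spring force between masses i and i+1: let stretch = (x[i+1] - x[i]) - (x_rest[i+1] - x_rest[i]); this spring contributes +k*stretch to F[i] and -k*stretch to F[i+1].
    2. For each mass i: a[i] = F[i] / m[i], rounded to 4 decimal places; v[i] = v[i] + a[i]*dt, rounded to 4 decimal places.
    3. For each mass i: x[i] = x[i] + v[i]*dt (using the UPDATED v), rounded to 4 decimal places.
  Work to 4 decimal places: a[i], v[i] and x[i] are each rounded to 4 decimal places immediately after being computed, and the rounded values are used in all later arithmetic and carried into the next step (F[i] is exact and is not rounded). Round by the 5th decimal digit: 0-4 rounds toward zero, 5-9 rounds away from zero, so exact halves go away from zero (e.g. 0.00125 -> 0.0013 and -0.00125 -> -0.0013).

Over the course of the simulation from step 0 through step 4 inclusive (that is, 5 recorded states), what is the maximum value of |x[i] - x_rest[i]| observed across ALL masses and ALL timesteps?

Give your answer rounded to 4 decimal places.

Step 0: x=[5.0000 5.0000 7.0000 14.0000] v=[0.0000 0.0000 2.0000 0.0000]
Step 1: x=[4.6250 5.2500 8.1250 13.5000] v=[-1.5000 1.0000 4.5000 -2.0000]
Step 2: x=[3.9531 5.7813 9.5625 12.7031] v=[-2.6875 2.1250 5.7500 -3.1875]
Step 3: x=[3.1348 6.5567 10.9199 11.8887] v=[-3.2734 3.1015 5.4297 -3.2578]
Step 4: x=[2.3692 7.4498 11.8530 11.3282] v=[-3.0625 3.5722 3.7325 -2.2422]
Max displacement = 2.8530

Answer: 2.8530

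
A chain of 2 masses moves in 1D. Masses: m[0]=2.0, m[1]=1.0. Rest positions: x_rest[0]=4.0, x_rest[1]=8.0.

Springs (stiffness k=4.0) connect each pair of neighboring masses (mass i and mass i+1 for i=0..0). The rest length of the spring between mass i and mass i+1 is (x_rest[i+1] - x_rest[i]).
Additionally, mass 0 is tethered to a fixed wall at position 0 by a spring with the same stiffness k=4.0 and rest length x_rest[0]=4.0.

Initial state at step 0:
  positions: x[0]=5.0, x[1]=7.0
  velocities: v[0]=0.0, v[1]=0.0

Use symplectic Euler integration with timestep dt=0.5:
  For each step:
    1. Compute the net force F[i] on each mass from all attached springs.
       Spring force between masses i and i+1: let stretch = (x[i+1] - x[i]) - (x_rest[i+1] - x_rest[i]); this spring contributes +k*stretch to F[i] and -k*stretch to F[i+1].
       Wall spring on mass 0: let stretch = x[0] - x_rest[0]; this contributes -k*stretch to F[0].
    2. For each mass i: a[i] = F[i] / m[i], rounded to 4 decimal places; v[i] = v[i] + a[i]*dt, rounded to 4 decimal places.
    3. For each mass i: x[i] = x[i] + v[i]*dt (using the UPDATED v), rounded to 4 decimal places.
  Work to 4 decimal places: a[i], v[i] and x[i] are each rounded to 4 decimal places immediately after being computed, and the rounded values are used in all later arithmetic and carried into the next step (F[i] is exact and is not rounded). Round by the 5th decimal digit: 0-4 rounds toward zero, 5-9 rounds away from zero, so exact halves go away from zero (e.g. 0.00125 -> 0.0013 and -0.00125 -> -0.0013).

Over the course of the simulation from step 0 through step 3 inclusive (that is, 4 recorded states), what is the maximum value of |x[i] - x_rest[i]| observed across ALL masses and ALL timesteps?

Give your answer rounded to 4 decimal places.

Answer: 1.5000

Derivation:
Step 0: x=[5.0000 7.0000] v=[0.0000 0.0000]
Step 1: x=[3.5000 9.0000] v=[-3.0000 4.0000]
Step 2: x=[3.0000 9.5000] v=[-1.0000 1.0000]
Step 3: x=[4.2500 7.5000] v=[2.5000 -4.0000]
Max displacement = 1.5000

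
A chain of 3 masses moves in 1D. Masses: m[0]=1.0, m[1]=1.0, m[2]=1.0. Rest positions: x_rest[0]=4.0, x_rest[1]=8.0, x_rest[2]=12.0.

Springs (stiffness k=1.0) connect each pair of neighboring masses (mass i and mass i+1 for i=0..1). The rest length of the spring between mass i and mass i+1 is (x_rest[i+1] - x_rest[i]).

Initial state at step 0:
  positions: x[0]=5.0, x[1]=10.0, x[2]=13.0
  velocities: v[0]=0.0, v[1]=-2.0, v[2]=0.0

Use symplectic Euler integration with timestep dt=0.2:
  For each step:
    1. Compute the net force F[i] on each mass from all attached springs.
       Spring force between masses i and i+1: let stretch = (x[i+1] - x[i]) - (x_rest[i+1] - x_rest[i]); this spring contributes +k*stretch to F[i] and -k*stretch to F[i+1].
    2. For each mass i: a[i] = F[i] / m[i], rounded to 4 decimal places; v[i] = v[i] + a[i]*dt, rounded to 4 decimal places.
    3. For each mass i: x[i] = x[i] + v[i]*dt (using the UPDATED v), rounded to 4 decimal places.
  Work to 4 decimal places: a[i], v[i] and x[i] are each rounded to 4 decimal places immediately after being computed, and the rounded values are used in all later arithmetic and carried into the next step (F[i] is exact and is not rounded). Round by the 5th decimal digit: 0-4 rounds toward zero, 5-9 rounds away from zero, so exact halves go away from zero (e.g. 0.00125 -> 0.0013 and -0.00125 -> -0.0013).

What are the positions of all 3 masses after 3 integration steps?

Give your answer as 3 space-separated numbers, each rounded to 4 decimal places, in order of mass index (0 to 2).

Answer: 5.1545 8.4910 13.1545

Derivation:
Step 0: x=[5.0000 10.0000 13.0000] v=[0.0000 -2.0000 0.0000]
Step 1: x=[5.0400 9.5200 13.0400] v=[0.2000 -2.4000 0.2000]
Step 2: x=[5.0992 9.0016 13.0992] v=[0.2960 -2.5920 0.2960]
Step 3: x=[5.1545 8.4910 13.1545] v=[0.2765 -2.5530 0.2765]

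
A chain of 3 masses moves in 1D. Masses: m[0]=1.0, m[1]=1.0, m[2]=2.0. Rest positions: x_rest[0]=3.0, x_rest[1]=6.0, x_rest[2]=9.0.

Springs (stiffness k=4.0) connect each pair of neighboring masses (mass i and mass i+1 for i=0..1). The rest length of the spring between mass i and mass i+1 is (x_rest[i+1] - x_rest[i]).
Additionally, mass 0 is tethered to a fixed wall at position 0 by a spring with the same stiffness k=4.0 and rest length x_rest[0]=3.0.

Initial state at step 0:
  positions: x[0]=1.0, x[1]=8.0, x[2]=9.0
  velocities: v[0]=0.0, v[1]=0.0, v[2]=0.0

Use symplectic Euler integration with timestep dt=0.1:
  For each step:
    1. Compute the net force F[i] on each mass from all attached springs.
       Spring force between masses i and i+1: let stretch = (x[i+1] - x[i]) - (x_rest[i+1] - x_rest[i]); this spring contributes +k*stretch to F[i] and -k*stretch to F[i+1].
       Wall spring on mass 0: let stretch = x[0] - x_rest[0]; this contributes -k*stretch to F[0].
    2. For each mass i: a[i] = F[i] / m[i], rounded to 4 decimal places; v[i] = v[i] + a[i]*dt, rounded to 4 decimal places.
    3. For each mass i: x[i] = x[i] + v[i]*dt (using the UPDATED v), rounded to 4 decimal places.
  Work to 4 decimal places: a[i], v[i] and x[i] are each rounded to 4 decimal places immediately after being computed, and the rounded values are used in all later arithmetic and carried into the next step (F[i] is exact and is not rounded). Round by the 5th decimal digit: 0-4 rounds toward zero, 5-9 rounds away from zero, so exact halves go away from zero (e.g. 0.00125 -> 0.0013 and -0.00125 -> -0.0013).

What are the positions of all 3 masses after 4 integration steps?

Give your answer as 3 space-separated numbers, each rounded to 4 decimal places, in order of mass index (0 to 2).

Step 0: x=[1.0000 8.0000 9.0000] v=[0.0000 0.0000 0.0000]
Step 1: x=[1.2400 7.7600 9.0400] v=[2.4000 -2.4000 0.4000]
Step 2: x=[1.6912 7.3104 9.1144] v=[4.5120 -4.4960 0.7440]
Step 3: x=[2.2995 6.7082 9.2127] v=[6.0832 -6.0221 0.9832]
Step 4: x=[2.9922 6.0298 9.3209] v=[6.9269 -6.7838 1.0823]

Answer: 2.9922 6.0298 9.3209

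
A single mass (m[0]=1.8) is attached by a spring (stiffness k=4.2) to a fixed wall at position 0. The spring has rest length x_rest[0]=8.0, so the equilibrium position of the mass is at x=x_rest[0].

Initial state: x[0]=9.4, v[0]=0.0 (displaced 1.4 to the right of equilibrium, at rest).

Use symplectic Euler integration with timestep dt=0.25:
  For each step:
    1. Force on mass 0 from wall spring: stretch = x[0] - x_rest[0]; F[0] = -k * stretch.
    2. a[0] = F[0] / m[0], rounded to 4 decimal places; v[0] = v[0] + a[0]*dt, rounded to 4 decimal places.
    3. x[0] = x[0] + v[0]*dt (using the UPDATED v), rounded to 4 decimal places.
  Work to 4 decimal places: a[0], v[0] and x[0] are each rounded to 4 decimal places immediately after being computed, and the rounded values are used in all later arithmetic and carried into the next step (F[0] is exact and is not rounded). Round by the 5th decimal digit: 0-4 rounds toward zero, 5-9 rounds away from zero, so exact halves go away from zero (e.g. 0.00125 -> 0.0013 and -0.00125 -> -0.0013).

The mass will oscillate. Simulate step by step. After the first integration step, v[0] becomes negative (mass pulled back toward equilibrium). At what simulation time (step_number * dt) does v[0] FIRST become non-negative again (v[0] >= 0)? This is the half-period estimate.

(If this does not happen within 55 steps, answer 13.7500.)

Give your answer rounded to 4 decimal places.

Answer: 2.2500

Derivation:
Step 0: x=[9.4000] v=[0.0000]
Step 1: x=[9.1958] v=[-0.8167]
Step 2: x=[8.8172] v=[-1.5143]
Step 3: x=[8.3195] v=[-1.9910]
Step 4: x=[7.7752] v=[-2.1774]
Step 5: x=[7.2636] v=[-2.0463]
Step 6: x=[6.8594] v=[-1.6167]
Step 7: x=[6.6216] v=[-0.9514]
Step 8: x=[6.5848] v=[-0.1473]
Step 9: x=[6.7544] v=[0.6782]
First v>=0 after going negative at step 9, time=2.2500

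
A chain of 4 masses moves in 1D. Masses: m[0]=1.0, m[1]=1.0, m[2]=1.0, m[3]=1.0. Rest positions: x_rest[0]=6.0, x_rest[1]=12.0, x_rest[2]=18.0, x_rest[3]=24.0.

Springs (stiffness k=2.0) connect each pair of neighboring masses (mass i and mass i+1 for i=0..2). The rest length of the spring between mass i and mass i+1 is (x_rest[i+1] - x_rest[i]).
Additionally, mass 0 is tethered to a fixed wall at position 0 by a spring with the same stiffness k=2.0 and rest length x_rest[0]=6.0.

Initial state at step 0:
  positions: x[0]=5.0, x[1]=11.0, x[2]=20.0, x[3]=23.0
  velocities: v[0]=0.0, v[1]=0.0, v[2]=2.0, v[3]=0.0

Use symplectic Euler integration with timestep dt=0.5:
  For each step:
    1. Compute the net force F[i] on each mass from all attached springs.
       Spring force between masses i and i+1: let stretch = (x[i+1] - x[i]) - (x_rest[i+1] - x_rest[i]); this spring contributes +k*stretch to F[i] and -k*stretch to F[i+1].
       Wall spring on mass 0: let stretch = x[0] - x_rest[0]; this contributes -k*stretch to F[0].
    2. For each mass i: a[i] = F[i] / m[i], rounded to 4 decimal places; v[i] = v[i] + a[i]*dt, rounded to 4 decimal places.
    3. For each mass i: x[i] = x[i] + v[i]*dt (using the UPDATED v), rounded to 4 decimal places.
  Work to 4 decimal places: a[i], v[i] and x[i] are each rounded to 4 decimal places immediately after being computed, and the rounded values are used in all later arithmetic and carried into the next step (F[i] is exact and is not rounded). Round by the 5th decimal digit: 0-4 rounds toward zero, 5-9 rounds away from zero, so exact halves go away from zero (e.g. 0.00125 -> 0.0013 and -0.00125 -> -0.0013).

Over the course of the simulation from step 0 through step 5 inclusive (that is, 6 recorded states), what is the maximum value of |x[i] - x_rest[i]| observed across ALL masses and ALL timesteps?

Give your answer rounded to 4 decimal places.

Answer: 2.5625

Derivation:
Step 0: x=[5.0000 11.0000 20.0000 23.0000] v=[0.0000 0.0000 2.0000 0.0000]
Step 1: x=[5.5000 12.5000 18.0000 24.5000] v=[1.0000 3.0000 -4.0000 3.0000]
Step 2: x=[6.7500 13.2500 16.5000 25.7500] v=[2.5000 1.5000 -3.0000 2.5000]
Step 3: x=[7.8750 12.3750 18.0000 25.3750] v=[2.2500 -1.7500 3.0000 -0.7500]
Step 4: x=[7.3125 12.0625 20.3750 24.3125] v=[-1.1250 -0.6250 4.7500 -2.1250]
Step 5: x=[5.4688 13.5313 20.5625 24.2813] v=[-3.6875 2.9375 0.3750 -0.0625]
Max displacement = 2.5625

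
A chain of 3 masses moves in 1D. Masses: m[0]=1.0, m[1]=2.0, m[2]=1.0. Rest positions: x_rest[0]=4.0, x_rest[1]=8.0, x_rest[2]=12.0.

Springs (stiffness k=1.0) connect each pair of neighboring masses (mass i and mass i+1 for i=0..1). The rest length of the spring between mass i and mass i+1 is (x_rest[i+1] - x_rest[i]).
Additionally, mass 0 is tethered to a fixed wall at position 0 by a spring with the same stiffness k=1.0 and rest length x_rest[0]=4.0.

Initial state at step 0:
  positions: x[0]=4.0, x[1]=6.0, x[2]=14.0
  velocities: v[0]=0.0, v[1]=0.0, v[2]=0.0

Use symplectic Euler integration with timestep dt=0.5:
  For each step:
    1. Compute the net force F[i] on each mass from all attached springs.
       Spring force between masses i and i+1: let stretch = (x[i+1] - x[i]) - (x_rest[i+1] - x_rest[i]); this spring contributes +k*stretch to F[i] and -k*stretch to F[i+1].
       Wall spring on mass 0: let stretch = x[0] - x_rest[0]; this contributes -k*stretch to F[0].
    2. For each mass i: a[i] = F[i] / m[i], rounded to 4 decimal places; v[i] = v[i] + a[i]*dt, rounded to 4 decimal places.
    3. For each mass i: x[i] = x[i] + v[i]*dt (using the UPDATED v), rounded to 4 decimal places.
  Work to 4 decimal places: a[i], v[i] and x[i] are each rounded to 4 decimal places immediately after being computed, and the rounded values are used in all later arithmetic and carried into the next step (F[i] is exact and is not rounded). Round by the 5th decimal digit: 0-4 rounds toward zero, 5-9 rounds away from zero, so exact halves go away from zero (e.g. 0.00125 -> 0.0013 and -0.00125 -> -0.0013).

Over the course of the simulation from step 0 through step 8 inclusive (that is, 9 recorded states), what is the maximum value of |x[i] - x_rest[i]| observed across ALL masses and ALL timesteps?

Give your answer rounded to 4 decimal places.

Step 0: x=[4.0000 6.0000 14.0000] v=[0.0000 0.0000 0.0000]
Step 1: x=[3.5000 6.7500 13.0000] v=[-1.0000 1.5000 -2.0000]
Step 2: x=[2.9375 7.8750 11.4375] v=[-1.1250 2.2500 -3.1250]
Step 3: x=[2.8750 8.8282 9.9844] v=[-0.1250 1.9063 -2.9063]
Step 4: x=[3.5821 9.1818 9.2422] v=[1.4141 0.7071 -1.4844]
Step 5: x=[4.7936 8.8429 9.4849] v=[2.4229 -0.6778 0.4854]
Step 6: x=[5.8190 8.0781 10.5671] v=[2.0508 -1.5297 2.1644]
Step 7: x=[5.9545 7.3420 12.0271] v=[0.2709 -1.4722 2.9199]
Step 8: x=[4.9482 7.0181 13.3158] v=[-2.0126 -0.6478 2.5774]
Max displacement = 2.7578

Answer: 2.7578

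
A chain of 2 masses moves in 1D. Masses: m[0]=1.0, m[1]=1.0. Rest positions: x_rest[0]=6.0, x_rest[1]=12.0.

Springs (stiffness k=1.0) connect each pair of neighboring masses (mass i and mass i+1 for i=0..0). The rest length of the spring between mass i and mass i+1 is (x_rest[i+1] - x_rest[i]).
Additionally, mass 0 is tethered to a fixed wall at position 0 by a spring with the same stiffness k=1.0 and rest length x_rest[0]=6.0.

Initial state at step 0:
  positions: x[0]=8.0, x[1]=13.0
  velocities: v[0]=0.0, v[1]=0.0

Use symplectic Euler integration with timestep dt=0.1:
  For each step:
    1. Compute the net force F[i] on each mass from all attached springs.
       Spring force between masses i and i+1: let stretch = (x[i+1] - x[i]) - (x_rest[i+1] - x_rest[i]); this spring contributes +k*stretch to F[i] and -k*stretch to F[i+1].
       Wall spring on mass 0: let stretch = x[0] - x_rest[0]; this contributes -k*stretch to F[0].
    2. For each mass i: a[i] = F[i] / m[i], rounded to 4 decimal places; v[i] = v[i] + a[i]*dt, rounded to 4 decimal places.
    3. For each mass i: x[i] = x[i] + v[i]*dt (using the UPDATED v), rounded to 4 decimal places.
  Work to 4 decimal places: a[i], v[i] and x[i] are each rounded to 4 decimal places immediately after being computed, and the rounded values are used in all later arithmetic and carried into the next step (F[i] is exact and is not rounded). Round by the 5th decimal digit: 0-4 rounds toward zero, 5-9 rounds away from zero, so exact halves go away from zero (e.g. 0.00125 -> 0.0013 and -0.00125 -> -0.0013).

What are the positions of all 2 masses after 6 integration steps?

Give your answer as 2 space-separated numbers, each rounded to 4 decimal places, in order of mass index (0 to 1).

Step 0: x=[8.0000 13.0000] v=[0.0000 0.0000]
Step 1: x=[7.9700 13.0100] v=[-0.3000 0.1000]
Step 2: x=[7.9107 13.0296] v=[-0.5930 0.1960]
Step 3: x=[7.8235 13.0580] v=[-0.8722 0.2841]
Step 4: x=[7.7104 13.0941] v=[-1.1311 0.3607]
Step 5: x=[7.5740 13.1363] v=[-1.3638 0.4223]
Step 6: x=[7.4175 13.1829] v=[-1.5650 0.4661]

Answer: 7.4175 13.1829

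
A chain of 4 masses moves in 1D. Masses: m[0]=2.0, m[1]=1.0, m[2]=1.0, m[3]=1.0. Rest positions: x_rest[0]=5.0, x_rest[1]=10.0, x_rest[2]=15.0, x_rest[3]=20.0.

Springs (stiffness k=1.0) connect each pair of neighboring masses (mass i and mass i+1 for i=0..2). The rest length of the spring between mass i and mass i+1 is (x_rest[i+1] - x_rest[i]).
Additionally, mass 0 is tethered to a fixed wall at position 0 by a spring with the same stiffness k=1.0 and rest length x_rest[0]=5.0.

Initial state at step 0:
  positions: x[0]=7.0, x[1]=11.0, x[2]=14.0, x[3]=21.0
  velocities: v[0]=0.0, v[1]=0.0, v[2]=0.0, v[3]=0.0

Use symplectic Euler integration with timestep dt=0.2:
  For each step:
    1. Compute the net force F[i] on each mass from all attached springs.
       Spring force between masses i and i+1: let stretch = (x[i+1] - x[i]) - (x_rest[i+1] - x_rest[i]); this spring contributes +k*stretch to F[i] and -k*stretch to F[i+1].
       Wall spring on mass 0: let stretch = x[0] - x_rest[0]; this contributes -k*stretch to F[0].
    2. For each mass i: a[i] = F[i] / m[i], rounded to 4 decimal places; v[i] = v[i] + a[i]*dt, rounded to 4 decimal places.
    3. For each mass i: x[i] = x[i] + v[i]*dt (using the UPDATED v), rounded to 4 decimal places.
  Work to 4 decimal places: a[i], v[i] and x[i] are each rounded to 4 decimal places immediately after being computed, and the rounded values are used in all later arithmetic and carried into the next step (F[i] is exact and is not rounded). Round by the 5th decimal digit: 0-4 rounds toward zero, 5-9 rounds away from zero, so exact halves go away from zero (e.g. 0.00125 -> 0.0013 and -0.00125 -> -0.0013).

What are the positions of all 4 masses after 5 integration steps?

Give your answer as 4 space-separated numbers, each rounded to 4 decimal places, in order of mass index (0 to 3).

Step 0: x=[7.0000 11.0000 14.0000 21.0000] v=[0.0000 0.0000 0.0000 0.0000]
Step 1: x=[6.9400 10.9600 14.1600 20.9200] v=[-0.3000 -0.2000 0.8000 -0.4000]
Step 2: x=[6.8216 10.8872 14.4624 20.7696] v=[-0.5920 -0.3640 1.5120 -0.7520]
Step 3: x=[6.6481 10.7948 14.8741 20.5669] v=[-0.8676 -0.4621 2.0584 -1.0134]
Step 4: x=[6.4246 10.6997 15.3503 20.3365] v=[-1.1177 -0.4756 2.3811 -1.1520]
Step 5: x=[6.1581 10.6196 15.8399 20.1067] v=[-1.3327 -0.4005 2.4482 -1.1492]

Answer: 6.1581 10.6196 15.8399 20.1067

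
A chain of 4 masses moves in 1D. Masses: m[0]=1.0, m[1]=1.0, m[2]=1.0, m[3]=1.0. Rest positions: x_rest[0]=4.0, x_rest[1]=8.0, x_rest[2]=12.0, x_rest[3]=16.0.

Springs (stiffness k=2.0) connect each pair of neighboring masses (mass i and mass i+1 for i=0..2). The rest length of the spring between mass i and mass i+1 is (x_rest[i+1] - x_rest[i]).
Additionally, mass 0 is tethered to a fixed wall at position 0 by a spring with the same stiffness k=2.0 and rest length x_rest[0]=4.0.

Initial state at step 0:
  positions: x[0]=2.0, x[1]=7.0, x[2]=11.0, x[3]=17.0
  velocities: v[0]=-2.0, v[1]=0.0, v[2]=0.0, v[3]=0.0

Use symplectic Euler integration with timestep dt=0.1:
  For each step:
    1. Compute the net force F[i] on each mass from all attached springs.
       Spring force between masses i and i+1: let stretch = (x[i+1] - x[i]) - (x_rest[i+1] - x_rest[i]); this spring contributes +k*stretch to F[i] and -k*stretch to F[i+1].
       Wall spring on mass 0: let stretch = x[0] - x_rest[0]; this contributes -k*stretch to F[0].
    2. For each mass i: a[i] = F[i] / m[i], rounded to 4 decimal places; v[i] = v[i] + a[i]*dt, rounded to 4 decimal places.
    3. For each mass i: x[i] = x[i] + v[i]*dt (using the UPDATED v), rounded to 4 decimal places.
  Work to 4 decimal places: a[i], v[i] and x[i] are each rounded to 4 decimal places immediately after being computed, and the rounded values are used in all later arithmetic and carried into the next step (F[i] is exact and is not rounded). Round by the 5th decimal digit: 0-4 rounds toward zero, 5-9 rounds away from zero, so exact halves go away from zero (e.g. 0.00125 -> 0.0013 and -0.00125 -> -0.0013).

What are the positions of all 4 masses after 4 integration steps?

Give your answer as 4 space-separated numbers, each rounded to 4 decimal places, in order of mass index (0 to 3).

Step 0: x=[2.0000 7.0000 11.0000 17.0000] v=[-2.0000 0.0000 0.0000 0.0000]
Step 1: x=[1.8600 6.9800 11.0400 16.9600] v=[-1.4000 -0.2000 0.4000 -0.4000]
Step 2: x=[1.7852 6.9388 11.1172 16.8816] v=[-0.7480 -0.4120 0.7720 -0.7840]
Step 3: x=[1.7778 6.8781 11.2261 16.7679] v=[-0.0743 -0.6070 1.0892 -1.1369]
Step 4: x=[1.8368 6.8024 11.3589 16.6234] v=[0.5902 -0.7575 1.3280 -1.4453]

Answer: 1.8368 6.8024 11.3589 16.6234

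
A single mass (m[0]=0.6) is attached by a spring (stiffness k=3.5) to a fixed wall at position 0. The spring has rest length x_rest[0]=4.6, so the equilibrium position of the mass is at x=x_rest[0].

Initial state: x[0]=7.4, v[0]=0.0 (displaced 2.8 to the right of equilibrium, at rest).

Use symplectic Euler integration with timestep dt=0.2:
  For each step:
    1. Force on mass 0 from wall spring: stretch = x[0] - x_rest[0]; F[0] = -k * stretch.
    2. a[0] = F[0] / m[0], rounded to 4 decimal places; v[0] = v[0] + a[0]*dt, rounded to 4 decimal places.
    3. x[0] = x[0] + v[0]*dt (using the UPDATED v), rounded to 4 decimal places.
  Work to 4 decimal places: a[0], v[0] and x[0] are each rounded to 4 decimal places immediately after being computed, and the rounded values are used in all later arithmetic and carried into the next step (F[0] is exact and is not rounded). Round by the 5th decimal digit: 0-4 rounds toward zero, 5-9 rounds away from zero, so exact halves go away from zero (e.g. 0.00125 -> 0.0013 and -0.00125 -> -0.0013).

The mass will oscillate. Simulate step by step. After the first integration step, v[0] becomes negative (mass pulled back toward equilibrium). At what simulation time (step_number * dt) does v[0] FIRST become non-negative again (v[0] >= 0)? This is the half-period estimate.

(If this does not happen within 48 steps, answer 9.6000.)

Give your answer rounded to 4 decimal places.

Answer: 1.4000

Derivation:
Step 0: x=[7.4000] v=[0.0000]
Step 1: x=[6.7467] v=[-3.2667]
Step 2: x=[5.5925] v=[-5.7712]
Step 3: x=[4.2067] v=[-6.9291]
Step 4: x=[2.9127] v=[-6.4702]
Step 5: x=[2.0124] v=[-4.5017]
Step 6: x=[1.7158] v=[-1.4828]
Step 7: x=[2.0922] v=[1.8821]
First v>=0 after going negative at step 7, time=1.4000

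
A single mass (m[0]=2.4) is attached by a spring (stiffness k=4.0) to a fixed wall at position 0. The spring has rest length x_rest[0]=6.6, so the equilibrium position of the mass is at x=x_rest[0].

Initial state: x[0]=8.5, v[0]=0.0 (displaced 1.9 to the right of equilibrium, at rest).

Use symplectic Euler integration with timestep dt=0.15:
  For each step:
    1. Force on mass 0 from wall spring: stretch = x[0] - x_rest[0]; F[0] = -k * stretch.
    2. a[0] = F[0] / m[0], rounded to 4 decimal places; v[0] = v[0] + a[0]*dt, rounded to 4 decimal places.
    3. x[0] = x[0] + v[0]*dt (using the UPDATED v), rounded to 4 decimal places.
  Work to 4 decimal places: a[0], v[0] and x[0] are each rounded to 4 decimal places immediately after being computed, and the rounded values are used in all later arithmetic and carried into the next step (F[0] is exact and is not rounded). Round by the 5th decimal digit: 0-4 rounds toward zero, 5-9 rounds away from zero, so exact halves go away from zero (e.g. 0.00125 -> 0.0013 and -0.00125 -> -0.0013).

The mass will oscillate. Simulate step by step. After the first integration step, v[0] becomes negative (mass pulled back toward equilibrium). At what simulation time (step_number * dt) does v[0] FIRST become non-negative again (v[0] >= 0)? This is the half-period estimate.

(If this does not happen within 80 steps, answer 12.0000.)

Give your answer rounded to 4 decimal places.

Step 0: x=[8.5000] v=[0.0000]
Step 1: x=[8.4288] v=[-0.4750]
Step 2: x=[8.2890] v=[-0.9322]
Step 3: x=[8.0858] v=[-1.3545]
Step 4: x=[7.8269] v=[-1.7259]
Step 5: x=[7.5220] v=[-2.0326]
Step 6: x=[7.1825] v=[-2.2631]
Step 7: x=[6.8212] v=[-2.4087]
Step 8: x=[6.4516] v=[-2.4640]
Step 9: x=[6.0876] v=[-2.4269]
Step 10: x=[5.7428] v=[-2.2988]
Step 11: x=[5.4301] v=[-2.0845]
Step 12: x=[5.1613] v=[-1.7920]
Step 13: x=[4.9465] v=[-1.4323]
Step 14: x=[4.7937] v=[-1.0189]
Step 15: x=[4.7086] v=[-0.5673]
Step 16: x=[4.6944] v=[-0.0945]
Step 17: x=[4.7517] v=[0.3819]
First v>=0 after going negative at step 17, time=2.5500

Answer: 2.5500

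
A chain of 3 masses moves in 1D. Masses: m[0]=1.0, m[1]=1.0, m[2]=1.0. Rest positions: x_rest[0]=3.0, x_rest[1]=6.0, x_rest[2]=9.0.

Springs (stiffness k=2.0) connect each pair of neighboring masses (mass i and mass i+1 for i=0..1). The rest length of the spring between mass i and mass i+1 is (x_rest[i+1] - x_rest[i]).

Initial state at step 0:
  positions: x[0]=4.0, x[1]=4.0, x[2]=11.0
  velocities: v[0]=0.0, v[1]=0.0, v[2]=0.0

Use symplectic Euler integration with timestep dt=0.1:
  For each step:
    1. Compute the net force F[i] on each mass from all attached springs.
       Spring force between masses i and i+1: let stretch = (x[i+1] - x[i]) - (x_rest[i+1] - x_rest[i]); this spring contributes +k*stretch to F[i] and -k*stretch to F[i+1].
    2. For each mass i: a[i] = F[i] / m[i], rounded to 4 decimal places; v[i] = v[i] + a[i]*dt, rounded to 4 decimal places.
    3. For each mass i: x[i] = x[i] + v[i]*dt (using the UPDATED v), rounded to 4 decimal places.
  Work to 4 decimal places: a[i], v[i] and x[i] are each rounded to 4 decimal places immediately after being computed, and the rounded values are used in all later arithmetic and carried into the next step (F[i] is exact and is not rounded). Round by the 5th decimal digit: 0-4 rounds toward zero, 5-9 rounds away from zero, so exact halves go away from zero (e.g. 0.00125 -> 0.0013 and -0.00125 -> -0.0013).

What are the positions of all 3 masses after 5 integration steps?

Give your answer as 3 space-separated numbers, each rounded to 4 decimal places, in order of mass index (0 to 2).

Answer: 3.2332 5.8198 9.9470

Derivation:
Step 0: x=[4.0000 4.0000 11.0000] v=[0.0000 0.0000 0.0000]
Step 1: x=[3.9400 4.1400 10.9200] v=[-0.6000 1.4000 -0.8000]
Step 2: x=[3.8240 4.4116 10.7644] v=[-1.1600 2.7160 -1.5560]
Step 3: x=[3.6598 4.7985 10.5417] v=[-1.6425 3.8690 -2.2266]
Step 4: x=[3.4583 5.2775 10.2642] v=[-2.0148 4.7899 -2.7752]
Step 5: x=[3.2332 5.8198 9.9470] v=[-2.2510 5.4234 -3.1725]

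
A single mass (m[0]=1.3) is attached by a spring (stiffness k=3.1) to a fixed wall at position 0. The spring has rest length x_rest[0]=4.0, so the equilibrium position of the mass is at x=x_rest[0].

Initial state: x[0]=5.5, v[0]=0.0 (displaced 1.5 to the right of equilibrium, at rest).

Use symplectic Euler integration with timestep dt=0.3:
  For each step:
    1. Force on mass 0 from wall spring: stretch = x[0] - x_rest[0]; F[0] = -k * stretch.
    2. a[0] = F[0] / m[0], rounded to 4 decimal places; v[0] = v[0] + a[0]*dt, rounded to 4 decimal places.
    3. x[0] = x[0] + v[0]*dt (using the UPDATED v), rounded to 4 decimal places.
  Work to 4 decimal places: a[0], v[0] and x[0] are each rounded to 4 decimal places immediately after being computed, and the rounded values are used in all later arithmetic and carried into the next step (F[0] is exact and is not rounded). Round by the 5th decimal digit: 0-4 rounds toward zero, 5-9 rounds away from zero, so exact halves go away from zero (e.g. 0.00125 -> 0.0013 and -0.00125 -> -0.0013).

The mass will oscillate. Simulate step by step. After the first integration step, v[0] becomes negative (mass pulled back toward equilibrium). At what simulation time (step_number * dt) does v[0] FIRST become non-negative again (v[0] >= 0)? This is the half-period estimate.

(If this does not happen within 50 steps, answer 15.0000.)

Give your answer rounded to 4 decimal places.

Answer: 2.1000

Derivation:
Step 0: x=[5.5000] v=[0.0000]
Step 1: x=[5.1781] v=[-1.0731]
Step 2: x=[4.6033] v=[-1.9159]
Step 3: x=[3.8991] v=[-2.3475]
Step 4: x=[3.2165] v=[-2.2753]
Step 5: x=[2.7021] v=[-1.7148]
Step 6: x=[2.4662] v=[-0.7863]
Step 7: x=[2.5595] v=[0.3110]
First v>=0 after going negative at step 7, time=2.1000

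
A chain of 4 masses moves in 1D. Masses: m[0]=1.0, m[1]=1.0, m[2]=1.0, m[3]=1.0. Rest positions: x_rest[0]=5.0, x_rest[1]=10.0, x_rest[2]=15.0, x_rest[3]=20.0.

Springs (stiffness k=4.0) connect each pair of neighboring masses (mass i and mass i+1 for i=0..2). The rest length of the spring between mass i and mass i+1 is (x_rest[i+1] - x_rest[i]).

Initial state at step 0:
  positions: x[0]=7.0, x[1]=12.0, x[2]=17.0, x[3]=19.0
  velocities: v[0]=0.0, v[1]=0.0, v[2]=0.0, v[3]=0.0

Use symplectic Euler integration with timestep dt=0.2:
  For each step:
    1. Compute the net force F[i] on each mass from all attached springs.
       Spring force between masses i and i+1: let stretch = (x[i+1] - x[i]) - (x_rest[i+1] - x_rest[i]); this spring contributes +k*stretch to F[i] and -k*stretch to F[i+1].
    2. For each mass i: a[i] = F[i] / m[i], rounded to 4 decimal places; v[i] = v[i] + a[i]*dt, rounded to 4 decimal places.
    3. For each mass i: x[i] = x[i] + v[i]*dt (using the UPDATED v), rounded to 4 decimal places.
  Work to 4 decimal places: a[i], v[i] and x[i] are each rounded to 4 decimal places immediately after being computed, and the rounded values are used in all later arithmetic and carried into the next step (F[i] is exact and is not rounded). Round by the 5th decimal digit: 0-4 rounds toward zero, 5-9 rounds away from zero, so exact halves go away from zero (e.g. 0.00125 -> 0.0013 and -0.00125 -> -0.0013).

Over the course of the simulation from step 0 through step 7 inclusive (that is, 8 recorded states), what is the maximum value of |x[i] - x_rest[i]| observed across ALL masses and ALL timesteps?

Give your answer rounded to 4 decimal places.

Step 0: x=[7.0000 12.0000 17.0000 19.0000] v=[0.0000 0.0000 0.0000 0.0000]
Step 1: x=[7.0000 12.0000 16.5200 19.4800] v=[0.0000 0.0000 -2.4000 2.4000]
Step 2: x=[7.0000 11.9232 15.7904 20.2864] v=[0.0000 -0.3840 -3.6480 4.0320]
Step 3: x=[6.9877 11.6774 15.1614 21.1734] v=[-0.0614 -1.2288 -3.1450 4.4352]
Step 4: x=[6.9258 11.2387 14.9369 21.8985] v=[-0.3096 -2.1934 -1.1226 3.6256]
Step 5: x=[6.7539 10.7017 15.2345 22.3098] v=[-0.8593 -2.6852 1.4881 2.0563]
Step 6: x=[6.4137 10.2583 15.9389 22.3890] v=[-1.7011 -2.2172 3.5221 0.3961]
Step 7: x=[5.8886 10.1086 16.7664 22.2362] v=[-2.6254 -0.7484 4.1377 -0.7640]
Max displacement = 2.3890

Answer: 2.3890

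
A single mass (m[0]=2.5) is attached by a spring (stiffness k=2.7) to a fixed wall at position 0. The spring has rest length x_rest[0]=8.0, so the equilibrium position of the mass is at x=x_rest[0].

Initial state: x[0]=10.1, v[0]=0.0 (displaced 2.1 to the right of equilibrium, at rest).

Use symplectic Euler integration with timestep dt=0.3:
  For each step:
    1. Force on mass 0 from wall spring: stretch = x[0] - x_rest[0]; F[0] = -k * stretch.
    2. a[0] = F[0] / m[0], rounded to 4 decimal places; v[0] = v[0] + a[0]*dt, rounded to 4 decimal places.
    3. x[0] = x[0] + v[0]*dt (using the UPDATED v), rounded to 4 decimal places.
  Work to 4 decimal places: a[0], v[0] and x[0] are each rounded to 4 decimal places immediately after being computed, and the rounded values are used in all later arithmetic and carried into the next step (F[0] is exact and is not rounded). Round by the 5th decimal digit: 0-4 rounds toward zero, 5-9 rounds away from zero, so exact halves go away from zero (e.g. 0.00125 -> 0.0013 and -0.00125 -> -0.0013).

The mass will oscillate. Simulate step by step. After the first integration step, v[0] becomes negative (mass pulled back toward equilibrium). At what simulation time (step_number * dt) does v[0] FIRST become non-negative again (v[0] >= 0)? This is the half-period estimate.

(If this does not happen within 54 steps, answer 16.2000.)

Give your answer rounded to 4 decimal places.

Answer: 3.3000

Derivation:
Step 0: x=[10.1000] v=[0.0000]
Step 1: x=[9.8959] v=[-0.6804]
Step 2: x=[9.5075] v=[-1.2947]
Step 3: x=[8.9726] v=[-1.7831]
Step 4: x=[8.3431] v=[-2.0982]
Step 5: x=[7.6803] v=[-2.2094]
Step 6: x=[7.0486] v=[-2.1058]
Step 7: x=[6.5093] v=[-1.7976]
Step 8: x=[6.1149] v=[-1.3146]
Step 9: x=[5.9038] v=[-0.7038]
Step 10: x=[5.8964] v=[-0.0246]
Step 11: x=[6.0935] v=[0.6570]
First v>=0 after going negative at step 11, time=3.3000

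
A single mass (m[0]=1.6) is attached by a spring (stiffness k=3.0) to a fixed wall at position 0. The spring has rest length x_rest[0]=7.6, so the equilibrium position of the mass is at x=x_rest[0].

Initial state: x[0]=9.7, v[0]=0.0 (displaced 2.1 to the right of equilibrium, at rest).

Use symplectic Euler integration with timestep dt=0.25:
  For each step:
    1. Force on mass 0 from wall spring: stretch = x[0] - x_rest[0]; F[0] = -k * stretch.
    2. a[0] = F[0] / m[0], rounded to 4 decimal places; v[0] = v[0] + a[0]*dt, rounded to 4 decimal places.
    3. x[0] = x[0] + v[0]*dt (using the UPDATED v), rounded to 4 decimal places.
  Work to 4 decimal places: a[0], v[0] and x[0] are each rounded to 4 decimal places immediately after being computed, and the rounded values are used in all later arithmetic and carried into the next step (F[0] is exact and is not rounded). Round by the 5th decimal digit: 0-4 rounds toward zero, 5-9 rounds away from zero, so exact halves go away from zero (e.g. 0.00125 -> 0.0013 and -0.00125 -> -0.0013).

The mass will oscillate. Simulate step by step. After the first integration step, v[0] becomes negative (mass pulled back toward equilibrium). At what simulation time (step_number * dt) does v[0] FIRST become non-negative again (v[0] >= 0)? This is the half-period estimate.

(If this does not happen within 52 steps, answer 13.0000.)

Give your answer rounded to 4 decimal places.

Step 0: x=[9.7000] v=[0.0000]
Step 1: x=[9.4539] v=[-0.9844]
Step 2: x=[8.9906] v=[-1.8534]
Step 3: x=[8.3643] v=[-2.5053]
Step 4: x=[7.6484] v=[-2.8636]
Step 5: x=[6.9268] v=[-2.8863]
Step 6: x=[6.2841] v=[-2.5707]
Step 7: x=[5.7956] v=[-1.9539]
Step 8: x=[5.5186] v=[-1.1081]
Step 9: x=[5.4855] v=[-0.1325]
Step 10: x=[5.7002] v=[0.8587]
First v>=0 after going negative at step 10, time=2.5000

Answer: 2.5000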